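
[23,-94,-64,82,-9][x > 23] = [82]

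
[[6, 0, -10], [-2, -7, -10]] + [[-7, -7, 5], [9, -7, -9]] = [[-1, -7, -5], [7, -14, -19]]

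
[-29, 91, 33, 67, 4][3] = 67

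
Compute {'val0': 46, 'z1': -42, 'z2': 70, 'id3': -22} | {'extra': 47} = {'val0': 46, 'z1': -42, 'z2': 70, 'id3': -22, 'extra': 47}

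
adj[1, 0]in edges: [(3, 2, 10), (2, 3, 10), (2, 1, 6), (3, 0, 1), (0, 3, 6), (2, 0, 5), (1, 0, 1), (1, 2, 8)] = 1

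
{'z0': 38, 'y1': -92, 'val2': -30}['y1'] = -92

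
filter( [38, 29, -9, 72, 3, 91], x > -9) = [38, 29, 72, 3, 91]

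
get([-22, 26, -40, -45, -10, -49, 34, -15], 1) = 26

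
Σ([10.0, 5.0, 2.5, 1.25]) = 18.75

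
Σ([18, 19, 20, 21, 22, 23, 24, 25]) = 172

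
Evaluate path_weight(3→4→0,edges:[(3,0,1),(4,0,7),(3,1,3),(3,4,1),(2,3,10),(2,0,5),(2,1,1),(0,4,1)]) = w(3→4)=1 + w(4→0)=7
= 8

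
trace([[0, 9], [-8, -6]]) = -6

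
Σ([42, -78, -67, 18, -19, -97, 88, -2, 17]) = -98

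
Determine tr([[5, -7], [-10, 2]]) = 7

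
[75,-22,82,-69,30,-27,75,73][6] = 75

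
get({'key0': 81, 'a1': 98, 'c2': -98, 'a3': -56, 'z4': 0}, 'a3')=-56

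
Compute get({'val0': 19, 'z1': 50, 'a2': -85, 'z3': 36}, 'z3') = 36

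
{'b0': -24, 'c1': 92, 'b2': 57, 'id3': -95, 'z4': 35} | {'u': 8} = {'b0': -24, 'c1': 92, 'b2': 57, 'id3': -95, 'z4': 35, 'u': 8}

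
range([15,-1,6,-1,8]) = 16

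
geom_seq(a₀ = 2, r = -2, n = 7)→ [2, -4, 8, -16, 32, -64, 128]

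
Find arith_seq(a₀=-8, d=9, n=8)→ [-8, 1, 10, 19, 28, 37, 46, 55]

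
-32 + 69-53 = -16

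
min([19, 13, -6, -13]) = -13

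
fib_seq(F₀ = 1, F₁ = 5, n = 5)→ [1, 5, 6, 11, 17]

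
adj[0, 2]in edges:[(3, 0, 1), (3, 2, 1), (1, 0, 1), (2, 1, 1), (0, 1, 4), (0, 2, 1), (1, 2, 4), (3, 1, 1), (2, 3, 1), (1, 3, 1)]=1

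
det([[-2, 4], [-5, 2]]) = 16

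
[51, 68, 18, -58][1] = 68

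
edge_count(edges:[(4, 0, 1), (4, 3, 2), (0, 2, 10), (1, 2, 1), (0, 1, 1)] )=5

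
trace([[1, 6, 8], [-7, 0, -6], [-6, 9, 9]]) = diagonal: 1 + 0 + 9
= 10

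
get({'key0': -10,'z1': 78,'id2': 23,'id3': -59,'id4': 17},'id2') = 23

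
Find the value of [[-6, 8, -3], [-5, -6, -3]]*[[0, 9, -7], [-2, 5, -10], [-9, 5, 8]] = [[11, -29, -62], [39, -90, 71]]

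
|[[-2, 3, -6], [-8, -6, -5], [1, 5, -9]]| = -185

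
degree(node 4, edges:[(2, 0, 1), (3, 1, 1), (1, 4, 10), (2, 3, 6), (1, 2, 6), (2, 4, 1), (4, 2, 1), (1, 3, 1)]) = 3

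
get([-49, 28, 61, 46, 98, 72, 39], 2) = 61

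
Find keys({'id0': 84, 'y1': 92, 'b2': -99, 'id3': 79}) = ['id0', 'y1', 'b2', 'id3']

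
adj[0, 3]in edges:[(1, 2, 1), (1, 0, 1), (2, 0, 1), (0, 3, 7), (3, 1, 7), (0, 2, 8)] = 7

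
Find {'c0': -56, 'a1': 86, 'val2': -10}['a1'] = 86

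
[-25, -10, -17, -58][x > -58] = [-25, -10, -17]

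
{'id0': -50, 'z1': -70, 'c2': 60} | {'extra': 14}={'id0': -50, 'z1': -70, 'c2': 60, 'extra': 14}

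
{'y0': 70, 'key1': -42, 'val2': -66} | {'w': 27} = {'y0': 70, 'key1': -42, 'val2': -66, 'w': 27}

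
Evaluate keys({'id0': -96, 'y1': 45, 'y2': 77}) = ['id0', 'y1', 'y2']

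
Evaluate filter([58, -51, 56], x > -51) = keep x where x > -51: 58✓, -51✗, 56✓
= [58, 56]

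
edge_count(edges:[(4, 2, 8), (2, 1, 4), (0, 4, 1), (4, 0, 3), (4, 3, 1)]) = 5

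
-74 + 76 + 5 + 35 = 42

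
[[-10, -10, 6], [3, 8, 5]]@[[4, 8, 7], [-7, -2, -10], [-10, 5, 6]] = [[-30, -30, 66], [-94, 33, -29]]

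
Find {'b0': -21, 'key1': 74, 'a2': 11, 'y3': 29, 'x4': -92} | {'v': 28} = {'b0': -21, 'key1': 74, 'a2': 11, 'y3': 29, 'x4': -92, 'v': 28}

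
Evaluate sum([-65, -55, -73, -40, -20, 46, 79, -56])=-184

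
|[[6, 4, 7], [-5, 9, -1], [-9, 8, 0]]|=371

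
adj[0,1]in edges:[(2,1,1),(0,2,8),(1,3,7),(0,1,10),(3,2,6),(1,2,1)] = 10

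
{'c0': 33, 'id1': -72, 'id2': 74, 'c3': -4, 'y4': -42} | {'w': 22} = {'c0': 33, 'id1': -72, 'id2': 74, 'c3': -4, 'y4': -42, 'w': 22}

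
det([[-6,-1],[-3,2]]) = -15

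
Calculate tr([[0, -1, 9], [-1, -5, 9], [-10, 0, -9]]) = diagonal: 0 + (-5) + (-9)
= -14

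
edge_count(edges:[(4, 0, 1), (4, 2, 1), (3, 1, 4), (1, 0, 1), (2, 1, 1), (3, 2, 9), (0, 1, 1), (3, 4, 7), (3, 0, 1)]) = 9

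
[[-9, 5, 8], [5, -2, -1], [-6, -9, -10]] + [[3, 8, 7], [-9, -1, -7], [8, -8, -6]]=[[-6, 13, 15], [-4, -3, -8], [2, -17, -16]]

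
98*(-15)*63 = -92610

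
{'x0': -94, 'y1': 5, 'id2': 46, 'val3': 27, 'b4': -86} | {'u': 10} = {'x0': -94, 'y1': 5, 'id2': 46, 'val3': 27, 'b4': -86, 'u': 10}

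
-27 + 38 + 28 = 39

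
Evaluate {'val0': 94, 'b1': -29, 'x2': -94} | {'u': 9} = {'val0': 94, 'b1': -29, 'x2': -94, 'u': 9}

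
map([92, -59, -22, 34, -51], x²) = (92)²=8464, (-59)²=3481, (-22)²=484, (34)²=1156, (-51)²=2601
= [8464, 3481, 484, 1156, 2601]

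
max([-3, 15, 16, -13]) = 16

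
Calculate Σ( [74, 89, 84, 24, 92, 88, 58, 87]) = 596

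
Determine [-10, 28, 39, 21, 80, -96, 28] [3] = 21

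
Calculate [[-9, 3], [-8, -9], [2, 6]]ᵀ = [[-9, -8, 2], [3, -9, 6]]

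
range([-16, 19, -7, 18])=35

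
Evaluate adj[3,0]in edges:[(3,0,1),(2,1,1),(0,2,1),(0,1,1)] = 1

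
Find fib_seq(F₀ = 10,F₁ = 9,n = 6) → [10, 9, 19, 28, 47, 75]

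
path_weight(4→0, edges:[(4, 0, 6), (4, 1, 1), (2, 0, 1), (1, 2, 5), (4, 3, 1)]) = w(4→0)=6
= 6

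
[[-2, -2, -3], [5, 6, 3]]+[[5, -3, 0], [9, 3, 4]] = [[3, -5, -3], [14, 9, 7]]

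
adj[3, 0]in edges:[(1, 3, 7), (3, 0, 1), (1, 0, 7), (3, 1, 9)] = 1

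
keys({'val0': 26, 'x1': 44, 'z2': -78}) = ['val0', 'x1', 'z2']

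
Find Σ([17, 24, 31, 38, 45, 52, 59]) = 17 + 24 + 31 + 38 + 45 + 52 + 59
= 266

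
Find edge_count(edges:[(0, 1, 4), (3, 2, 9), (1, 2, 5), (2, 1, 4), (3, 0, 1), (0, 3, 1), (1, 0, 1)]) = 7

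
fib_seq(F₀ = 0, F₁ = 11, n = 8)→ F_2 = F_1 + F_0 = 11
F_3 = F_2 + F_1 = 22
F_4 = F_3 + F_2 = 33
...
= [0, 11, 11, 22, 33, 55, 88, 143]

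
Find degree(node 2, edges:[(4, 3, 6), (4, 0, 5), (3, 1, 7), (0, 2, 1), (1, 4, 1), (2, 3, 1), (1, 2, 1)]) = 3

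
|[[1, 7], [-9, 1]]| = (1)*(1) - (7)*(-9)
= 64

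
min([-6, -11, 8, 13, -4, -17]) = -17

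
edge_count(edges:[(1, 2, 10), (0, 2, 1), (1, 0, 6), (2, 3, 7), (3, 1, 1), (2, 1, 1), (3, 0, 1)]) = 7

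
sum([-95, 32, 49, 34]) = (-95) + 32 + 49 + 34
= 20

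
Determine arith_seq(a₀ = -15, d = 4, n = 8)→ a_0 = -15 + 0*4 = -15
a_1 = -15 + 1*4 = -11
a_2 = -15 + 2*4 = -7
...
= [-15, -11, -7, -3, 1, 5, 9, 13]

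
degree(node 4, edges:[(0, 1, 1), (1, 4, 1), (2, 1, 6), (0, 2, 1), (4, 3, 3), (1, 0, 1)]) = 2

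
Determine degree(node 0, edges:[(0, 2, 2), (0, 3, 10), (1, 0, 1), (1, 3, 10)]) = incident: (0,2), (0,3), (1,0)
= 3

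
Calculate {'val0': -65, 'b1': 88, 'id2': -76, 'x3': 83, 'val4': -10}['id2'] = -76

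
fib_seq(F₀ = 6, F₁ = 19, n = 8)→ F_2 = F_1 + F_0 = 25
F_3 = F_2 + F_1 = 44
F_4 = F_3 + F_2 = 69
...
= [6, 19, 25, 44, 69, 113, 182, 295]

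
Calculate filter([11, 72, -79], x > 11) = [72]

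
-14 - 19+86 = 53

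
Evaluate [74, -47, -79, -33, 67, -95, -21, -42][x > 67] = keep x where x > 67: 74✓, -47✗, -79✗, -33✗, 67✗, -95✗, -21✗, -42✗
= [74]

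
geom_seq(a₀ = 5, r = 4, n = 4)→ [5, 20, 80, 320]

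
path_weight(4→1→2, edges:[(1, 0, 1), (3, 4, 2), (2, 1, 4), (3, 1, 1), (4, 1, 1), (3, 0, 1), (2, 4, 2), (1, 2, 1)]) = 2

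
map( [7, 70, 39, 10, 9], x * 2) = 7*2=14, 70*2=140, 39*2=78, 10*2=20, 9*2=18
= [14, 140, 78, 20, 18]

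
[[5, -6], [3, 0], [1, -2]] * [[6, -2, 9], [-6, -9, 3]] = C[0][0] = (5)*(6) + (-6)*(-6) = 66
C[0][1] = (5)*(-2) + (-6)*(-9) = 44
C[0][2] = (5)*(9) + (-6)*(3) = 27
C[1][0] = (3)*(6) + (0)*(-6) = 18
C[1][1] = (3)*(-2) + (0)*(-9) = -6
C[1][2] = (3)*(9) + (0)*(3) = 27
... (3 more cells)
= [[66, 44, 27], [18, -6, 27], [18, 16, 3]]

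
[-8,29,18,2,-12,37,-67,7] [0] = -8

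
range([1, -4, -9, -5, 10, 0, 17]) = 26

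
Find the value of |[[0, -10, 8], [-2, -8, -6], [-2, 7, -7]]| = (1)*(0)*det([[-8, -6], [7, -7]]) + (-1)*(-10)*det([[-2, -6], [-2, -7]]) + (1)*(8)*det([[-2, -8], [-2, 7]])
= 0 + 20 + -240
= -220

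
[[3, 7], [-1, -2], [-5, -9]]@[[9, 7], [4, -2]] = [[55, 7], [-17, -3], [-81, -17]]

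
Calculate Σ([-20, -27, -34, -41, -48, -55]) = -225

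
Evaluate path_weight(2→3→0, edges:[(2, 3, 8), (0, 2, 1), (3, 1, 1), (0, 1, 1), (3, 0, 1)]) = 9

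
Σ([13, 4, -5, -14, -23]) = 13 + 4 + (-5) + (-14) + (-23)
= -25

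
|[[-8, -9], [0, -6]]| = (-8)*(-6) - (-9)*(0)
= 48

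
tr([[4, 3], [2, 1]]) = diagonal: 4 + 1
= 5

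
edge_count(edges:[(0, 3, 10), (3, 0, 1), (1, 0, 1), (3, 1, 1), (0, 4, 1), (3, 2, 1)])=6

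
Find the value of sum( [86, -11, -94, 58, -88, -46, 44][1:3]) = slice → [-11, -94]
(-11) + (-94)
= -105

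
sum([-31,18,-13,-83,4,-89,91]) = (-31) + 18 + (-13) + (-83) + 4 + (-89) + 91
= -103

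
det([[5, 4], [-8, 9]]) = 77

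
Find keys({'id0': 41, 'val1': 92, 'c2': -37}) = ['id0', 'val1', 'c2']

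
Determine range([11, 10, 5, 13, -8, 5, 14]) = 22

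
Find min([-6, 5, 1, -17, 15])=-17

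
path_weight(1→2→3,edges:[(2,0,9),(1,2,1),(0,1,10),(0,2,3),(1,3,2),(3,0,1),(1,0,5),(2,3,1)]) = w(1→2)=1 + w(2→3)=1
= 2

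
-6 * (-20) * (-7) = -840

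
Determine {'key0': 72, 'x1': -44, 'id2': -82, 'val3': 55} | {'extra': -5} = {'key0': 72, 'x1': -44, 'id2': -82, 'val3': 55, 'extra': -5}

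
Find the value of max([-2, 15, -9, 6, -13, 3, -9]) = 15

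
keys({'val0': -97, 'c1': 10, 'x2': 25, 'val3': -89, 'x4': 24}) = ['val0', 'c1', 'x2', 'val3', 'x4']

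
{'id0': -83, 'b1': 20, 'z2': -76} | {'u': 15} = {'id0': -83, 'b1': 20, 'z2': -76, 'u': 15}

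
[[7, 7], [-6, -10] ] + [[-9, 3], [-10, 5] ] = [[-2, 10], [-16, -5]]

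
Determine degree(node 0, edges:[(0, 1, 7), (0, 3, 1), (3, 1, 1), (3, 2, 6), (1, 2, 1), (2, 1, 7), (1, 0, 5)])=incident: (0,1), (0,3), (1,0)
= 3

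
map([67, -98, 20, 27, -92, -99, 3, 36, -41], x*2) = 67*2=134, -98*2=-196, 20*2=40, 27*2=54, -92*2=-184, -99*2=-198, 3*2=6, 36*2=72, -41*2=-82
= [134, -196, 40, 54, -184, -198, 6, 72, -82]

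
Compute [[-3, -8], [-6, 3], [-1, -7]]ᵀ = [[-3, -6, -1], [-8, 3, -7]]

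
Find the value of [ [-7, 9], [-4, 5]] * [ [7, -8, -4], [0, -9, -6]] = [[-49, -25, -26], [-28, -13, -14]]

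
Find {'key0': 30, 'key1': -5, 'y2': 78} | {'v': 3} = {'key0': 30, 'key1': -5, 'y2': 78, 'v': 3}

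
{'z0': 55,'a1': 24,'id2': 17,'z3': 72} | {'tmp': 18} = {'z0': 55, 'a1': 24, 'id2': 17, 'z3': 72, 'tmp': 18}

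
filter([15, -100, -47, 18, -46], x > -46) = [15, 18]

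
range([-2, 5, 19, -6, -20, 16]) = 39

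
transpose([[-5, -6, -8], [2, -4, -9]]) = [[-5, 2], [-6, -4], [-8, -9]]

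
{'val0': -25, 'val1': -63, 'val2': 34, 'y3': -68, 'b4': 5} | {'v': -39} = {'val0': -25, 'val1': -63, 'val2': 34, 'y3': -68, 'b4': 5, 'v': -39}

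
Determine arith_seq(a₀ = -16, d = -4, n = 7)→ [-16, -20, -24, -28, -32, -36, -40]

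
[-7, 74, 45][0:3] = [-7, 74, 45]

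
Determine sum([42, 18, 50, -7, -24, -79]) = 42 + 18 + 50 + (-7) + (-24) + (-79)
= 0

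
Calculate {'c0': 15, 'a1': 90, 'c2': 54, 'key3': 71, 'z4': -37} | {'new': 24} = {'c0': 15, 'a1': 90, 'c2': 54, 'key3': 71, 'z4': -37, 'new': 24}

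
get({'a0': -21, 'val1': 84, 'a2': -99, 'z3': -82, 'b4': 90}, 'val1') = 84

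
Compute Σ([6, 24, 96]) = 6 + 24 + 96
= 126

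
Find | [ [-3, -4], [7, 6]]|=10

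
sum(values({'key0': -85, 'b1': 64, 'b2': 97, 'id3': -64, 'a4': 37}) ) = (-85) + 64 + 97 + (-64) + 37
= 49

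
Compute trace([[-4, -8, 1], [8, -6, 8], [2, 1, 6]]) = -4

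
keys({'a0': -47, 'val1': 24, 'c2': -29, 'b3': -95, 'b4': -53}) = ['a0', 'val1', 'c2', 'b3', 'b4']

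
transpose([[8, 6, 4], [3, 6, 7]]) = [[8, 3], [6, 6], [4, 7]]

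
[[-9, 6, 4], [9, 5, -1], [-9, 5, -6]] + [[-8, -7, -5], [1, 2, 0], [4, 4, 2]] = [[-17, -1, -1], [10, 7, -1], [-5, 9, -4]]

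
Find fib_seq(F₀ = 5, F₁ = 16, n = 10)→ F_2 = F_1 + F_0 = 21
F_3 = F_2 + F_1 = 37
F_4 = F_3 + F_2 = 58
...
= [5, 16, 21, 37, 58, 95, 153, 248, 401, 649]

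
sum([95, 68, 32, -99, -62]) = 34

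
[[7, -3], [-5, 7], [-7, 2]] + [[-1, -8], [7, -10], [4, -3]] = [[6, -11], [2, -3], [-3, -1]]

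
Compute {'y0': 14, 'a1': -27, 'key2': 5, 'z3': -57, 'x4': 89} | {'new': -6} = {'y0': 14, 'a1': -27, 'key2': 5, 'z3': -57, 'x4': 89, 'new': -6}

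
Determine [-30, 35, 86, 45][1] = 35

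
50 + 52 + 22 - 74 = 50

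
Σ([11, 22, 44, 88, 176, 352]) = 11 + 22 + 44 + 88 + 176 + 352
= 693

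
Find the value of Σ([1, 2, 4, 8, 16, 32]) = 1 + 2 + 4 + 8 + 16 + 32
= 63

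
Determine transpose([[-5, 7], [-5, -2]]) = [[-5, -5], [7, -2]]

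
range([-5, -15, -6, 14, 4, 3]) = 29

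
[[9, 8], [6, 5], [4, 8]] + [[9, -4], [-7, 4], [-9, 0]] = [[18, 4], [-1, 9], [-5, 8]]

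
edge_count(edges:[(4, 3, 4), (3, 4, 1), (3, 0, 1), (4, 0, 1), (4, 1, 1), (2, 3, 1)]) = 6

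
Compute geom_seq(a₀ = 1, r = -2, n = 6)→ [1, -2, 4, -8, 16, -32]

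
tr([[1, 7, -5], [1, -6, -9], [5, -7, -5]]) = diagonal: 1 + (-6) + (-5)
= -10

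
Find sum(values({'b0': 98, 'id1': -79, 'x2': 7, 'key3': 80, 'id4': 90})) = 98 + (-79) + 7 + 80 + 90
= 196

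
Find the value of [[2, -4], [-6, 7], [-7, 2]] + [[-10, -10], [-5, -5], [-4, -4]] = [[-8, -14], [-11, 2], [-11, -2]]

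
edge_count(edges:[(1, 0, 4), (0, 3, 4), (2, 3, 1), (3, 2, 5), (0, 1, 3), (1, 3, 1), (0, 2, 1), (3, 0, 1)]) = 8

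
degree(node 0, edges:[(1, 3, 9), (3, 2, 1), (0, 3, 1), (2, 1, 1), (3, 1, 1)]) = incident: (0,3)
= 1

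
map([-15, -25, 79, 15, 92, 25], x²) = [225, 625, 6241, 225, 8464, 625]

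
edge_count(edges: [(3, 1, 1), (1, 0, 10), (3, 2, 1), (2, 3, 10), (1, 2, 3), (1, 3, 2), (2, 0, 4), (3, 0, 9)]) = 8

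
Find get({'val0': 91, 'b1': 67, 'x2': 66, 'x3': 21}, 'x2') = 66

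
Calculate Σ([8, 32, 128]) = 168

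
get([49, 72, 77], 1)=72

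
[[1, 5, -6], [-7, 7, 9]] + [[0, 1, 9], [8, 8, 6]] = [[1, 6, 3], [1, 15, 15]]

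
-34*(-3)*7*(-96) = -68544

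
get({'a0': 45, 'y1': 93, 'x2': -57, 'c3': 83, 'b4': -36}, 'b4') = -36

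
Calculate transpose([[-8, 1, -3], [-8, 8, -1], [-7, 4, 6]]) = [[-8, -8, -7], [1, 8, 4], [-3, -1, 6]]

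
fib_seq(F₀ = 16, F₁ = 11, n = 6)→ [16, 11, 27, 38, 65, 103]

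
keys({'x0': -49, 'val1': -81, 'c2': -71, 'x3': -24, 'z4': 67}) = ['x0', 'val1', 'c2', 'x3', 'z4']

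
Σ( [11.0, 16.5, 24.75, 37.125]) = 89.375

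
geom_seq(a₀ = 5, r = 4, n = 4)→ a_0 = 5*4^0 = 5
a_1 = 5*4^1 = 20
a_2 = 5*4^2 = 80
...
= [5, 20, 80, 320]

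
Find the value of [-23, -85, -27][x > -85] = keep x where x > -85: -23✓, -85✗, -27✓
= [-23, -27]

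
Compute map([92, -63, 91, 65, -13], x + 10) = [102, -53, 101, 75, -3]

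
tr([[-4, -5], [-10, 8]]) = 4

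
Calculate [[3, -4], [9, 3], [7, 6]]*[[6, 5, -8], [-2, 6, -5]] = C[0][0] = (3)*(6) + (-4)*(-2) = 26
C[0][1] = (3)*(5) + (-4)*(6) = -9
C[0][2] = (3)*(-8) + (-4)*(-5) = -4
C[1][0] = (9)*(6) + (3)*(-2) = 48
C[1][1] = (9)*(5) + (3)*(6) = 63
C[1][2] = (9)*(-8) + (3)*(-5) = -87
... (3 more cells)
= [[26, -9, -4], [48, 63, -87], [30, 71, -86]]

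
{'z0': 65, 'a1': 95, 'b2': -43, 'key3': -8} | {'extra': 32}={'z0': 65, 'a1': 95, 'b2': -43, 'key3': -8, 'extra': 32}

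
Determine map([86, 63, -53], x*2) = [172, 126, -106]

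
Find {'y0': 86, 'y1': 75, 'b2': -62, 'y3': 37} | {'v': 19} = {'y0': 86, 'y1': 75, 'b2': -62, 'y3': 37, 'v': 19}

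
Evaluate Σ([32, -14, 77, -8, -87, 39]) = 39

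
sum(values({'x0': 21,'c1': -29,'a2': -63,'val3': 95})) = 21 + (-29) + (-63) + 95
= 24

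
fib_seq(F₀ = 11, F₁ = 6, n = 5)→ [11, 6, 17, 23, 40]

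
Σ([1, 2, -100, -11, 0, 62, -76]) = 1 + 2 + (-100) + (-11) + 0 + 62 + (-76)
= -122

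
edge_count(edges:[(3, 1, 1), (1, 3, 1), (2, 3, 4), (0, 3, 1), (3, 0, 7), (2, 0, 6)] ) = 6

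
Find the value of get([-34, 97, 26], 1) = 97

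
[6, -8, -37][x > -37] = [6, -8]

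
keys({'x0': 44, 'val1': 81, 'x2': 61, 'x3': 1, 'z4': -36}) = ['x0', 'val1', 'x2', 'x3', 'z4']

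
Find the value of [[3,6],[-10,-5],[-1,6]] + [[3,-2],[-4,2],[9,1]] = [[6, 4], [-14, -3], [8, 7]]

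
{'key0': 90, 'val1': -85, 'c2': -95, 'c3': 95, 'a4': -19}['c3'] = 95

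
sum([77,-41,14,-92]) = 77 + (-41) + 14 + (-92)
= -42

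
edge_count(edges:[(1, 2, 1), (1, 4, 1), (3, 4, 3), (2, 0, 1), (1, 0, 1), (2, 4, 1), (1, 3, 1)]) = 7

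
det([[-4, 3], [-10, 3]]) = 18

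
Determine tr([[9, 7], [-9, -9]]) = diagonal: 9 + (-9)
= 0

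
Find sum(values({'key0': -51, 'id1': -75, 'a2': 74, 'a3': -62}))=(-51) + (-75) + 74 + (-62)
= -114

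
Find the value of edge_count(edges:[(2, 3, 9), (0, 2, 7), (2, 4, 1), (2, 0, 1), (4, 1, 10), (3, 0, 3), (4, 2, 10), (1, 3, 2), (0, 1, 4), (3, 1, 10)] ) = 10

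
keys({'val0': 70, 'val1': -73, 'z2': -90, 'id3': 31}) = ['val0', 'val1', 'z2', 'id3']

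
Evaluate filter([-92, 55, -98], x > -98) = keep x where x > -98: -92✓, 55✓, -98✗
= [-92, 55]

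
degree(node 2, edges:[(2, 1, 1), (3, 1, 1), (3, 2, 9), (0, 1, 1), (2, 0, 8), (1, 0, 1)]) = incident: (2,1), (3,2), (2,0)
= 3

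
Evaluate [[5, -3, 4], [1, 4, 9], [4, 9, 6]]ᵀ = [[5, 1, 4], [-3, 4, 9], [4, 9, 6]]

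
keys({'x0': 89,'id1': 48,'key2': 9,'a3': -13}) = ['x0', 'id1', 'key2', 'a3']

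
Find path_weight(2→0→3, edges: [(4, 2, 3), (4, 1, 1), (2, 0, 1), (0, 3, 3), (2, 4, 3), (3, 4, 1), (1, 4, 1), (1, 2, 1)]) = w(2→0)=1 + w(0→3)=3
= 4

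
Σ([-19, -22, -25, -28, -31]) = -125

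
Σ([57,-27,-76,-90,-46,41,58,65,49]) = 31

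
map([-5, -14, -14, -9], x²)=[25, 196, 196, 81]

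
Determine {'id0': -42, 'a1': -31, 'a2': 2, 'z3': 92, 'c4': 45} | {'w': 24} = {'id0': -42, 'a1': -31, 'a2': 2, 'z3': 92, 'c4': 45, 'w': 24}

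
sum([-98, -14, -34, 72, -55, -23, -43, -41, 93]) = -143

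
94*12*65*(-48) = -3519360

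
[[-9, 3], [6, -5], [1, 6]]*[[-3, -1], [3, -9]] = [[36, -18], [-33, 39], [15, -55]]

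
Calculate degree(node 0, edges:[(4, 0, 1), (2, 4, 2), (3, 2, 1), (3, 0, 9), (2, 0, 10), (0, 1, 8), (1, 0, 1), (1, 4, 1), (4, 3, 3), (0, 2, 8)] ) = 6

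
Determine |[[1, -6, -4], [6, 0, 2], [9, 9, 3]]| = -234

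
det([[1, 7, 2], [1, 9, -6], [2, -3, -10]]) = (1)*(1)*det([[9, -6], [-3, -10]]) + (-1)*(7)*det([[1, -6], [2, -10]]) + (1)*(2)*det([[1, 9], [2, -3]])
= -108 + -14 + -42
= -164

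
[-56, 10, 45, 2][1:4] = [10, 45, 2]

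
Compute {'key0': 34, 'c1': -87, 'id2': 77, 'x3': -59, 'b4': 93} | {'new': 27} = {'key0': 34, 'c1': -87, 'id2': 77, 'x3': -59, 'b4': 93, 'new': 27}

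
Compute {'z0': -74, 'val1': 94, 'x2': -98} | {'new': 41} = {'z0': -74, 'val1': 94, 'x2': -98, 'new': 41}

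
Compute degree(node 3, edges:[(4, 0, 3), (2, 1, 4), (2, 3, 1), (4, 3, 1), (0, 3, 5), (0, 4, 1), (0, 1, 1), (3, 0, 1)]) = incident: (2,3), (4,3), (0,3), (3,0)
= 4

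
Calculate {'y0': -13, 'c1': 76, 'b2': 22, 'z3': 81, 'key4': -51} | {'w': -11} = {'y0': -13, 'c1': 76, 'b2': 22, 'z3': 81, 'key4': -51, 'w': -11}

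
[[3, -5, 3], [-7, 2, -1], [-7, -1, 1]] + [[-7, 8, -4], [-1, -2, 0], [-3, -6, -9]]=[[-4, 3, -1], [-8, 0, -1], [-10, -7, -8]]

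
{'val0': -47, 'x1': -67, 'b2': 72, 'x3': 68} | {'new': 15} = {'val0': -47, 'x1': -67, 'b2': 72, 'x3': 68, 'new': 15}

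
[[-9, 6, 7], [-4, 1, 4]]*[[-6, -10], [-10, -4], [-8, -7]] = [[-62, 17], [-18, 8]]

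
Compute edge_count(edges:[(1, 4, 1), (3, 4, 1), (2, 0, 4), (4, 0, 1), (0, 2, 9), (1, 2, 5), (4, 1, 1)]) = 7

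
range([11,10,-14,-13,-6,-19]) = 30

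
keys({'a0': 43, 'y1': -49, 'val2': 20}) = ['a0', 'y1', 'val2']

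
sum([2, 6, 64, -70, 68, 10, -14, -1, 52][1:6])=78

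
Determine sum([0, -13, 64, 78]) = 129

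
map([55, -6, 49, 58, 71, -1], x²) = [3025, 36, 2401, 3364, 5041, 1]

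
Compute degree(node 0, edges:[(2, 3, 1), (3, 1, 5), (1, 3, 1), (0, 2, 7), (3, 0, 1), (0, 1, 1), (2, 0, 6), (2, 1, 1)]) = incident: (0,2), (3,0), (0,1), (2,0)
= 4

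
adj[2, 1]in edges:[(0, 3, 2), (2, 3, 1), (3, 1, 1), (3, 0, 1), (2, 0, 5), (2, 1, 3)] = 3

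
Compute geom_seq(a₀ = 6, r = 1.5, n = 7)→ a_0 = 6*1.5^0 = 6.0
a_1 = 6*1.5^1 = 9.0
a_2 = 6*1.5^2 = 13.5
...
= [6.0, 9.0, 13.5, 20.25, 30.375, 45.5625, 68.34375]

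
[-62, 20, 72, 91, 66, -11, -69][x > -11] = [20, 72, 91, 66]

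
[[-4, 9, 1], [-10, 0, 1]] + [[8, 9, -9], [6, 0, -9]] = [[4, 18, -8], [-4, 0, -8]]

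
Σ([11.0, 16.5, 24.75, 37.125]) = 11.0 + 16.5 + 24.75 + 37.125
= 89.375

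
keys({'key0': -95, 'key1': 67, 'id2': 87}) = ['key0', 'key1', 'id2']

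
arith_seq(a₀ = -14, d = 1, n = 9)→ a_0 = -14 + 0*1 = -14
a_1 = -14 + 1*1 = -13
a_2 = -14 + 2*1 = -12
...
= [-14, -13, -12, -11, -10, -9, -8, -7, -6]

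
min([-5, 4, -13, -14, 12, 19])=-14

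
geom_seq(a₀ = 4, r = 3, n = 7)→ a_0 = 4*3^0 = 4
a_1 = 4*3^1 = 12
a_2 = 4*3^2 = 36
...
= [4, 12, 36, 108, 324, 972, 2916]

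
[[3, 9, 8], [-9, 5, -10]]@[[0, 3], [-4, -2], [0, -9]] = [[-36, -81], [-20, 53]]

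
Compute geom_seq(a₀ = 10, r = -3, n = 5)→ [10, -30, 90, -270, 810]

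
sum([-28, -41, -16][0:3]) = slice → [-28, -41, -16]
(-28) + (-41) + (-16)
= -85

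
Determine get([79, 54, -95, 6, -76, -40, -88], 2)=-95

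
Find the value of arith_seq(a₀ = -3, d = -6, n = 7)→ a_0 = -3 + 0*-6 = -3
a_1 = -3 + 1*-6 = -9
a_2 = -3 + 2*-6 = -15
...
= [-3, -9, -15, -21, -27, -33, -39]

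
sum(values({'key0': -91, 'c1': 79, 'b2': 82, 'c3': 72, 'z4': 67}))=209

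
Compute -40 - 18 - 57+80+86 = 51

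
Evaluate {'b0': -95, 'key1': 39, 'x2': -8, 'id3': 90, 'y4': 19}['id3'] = 90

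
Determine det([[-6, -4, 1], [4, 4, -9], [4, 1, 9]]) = (1)*(-6)*det([[4, -9], [1, 9]]) + (-1)*(-4)*det([[4, -9], [4, 9]]) + (1)*(1)*det([[4, 4], [4, 1]])
= -270 + 288 + -12
= 6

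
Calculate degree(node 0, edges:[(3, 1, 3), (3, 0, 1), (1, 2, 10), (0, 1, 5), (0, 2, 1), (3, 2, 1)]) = 3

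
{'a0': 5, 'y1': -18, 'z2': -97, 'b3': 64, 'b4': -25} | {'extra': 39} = {'a0': 5, 'y1': -18, 'z2': -97, 'b3': 64, 'b4': -25, 'extra': 39}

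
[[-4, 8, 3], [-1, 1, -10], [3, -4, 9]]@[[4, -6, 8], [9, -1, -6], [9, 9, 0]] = C[0][0] = (-4)*(4) + (8)*(9) + (3)*(9) = 83
C[0][1] = (-4)*(-6) + (8)*(-1) + (3)*(9) = 43
C[0][2] = (-4)*(8) + (8)*(-6) + (3)*(0) = -80
C[1][0] = (-1)*(4) + (1)*(9) + (-10)*(9) = -85
C[1][1] = (-1)*(-6) + (1)*(-1) + (-10)*(9) = -85
C[1][2] = (-1)*(8) + (1)*(-6) + (-10)*(0) = -14
... (3 more cells)
= [[83, 43, -80], [-85, -85, -14], [57, 67, 48]]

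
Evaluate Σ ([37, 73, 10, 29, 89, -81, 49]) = 206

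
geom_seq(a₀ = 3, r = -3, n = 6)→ a_0 = 3*(-3)^0 = 3
a_1 = 3*(-3)^1 = -9
a_2 = 3*(-3)^2 = 27
...
= [3, -9, 27, -81, 243, -729]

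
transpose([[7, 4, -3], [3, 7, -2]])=[[7, 3], [4, 7], [-3, -2]]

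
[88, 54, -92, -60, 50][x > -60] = [88, 54, 50]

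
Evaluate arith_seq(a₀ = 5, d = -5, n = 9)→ a_0 = 5 + 0*-5 = 5
a_1 = 5 + 1*-5 = 0
a_2 = 5 + 2*-5 = -5
...
= [5, 0, -5, -10, -15, -20, -25, -30, -35]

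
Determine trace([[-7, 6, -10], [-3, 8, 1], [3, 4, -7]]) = diagonal: (-7) + 8 + (-7)
= -6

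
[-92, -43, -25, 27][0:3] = [-92, -43, -25]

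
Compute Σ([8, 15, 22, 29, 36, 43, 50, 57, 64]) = 324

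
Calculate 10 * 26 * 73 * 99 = 1879020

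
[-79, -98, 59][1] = -98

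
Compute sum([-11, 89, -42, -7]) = (-11) + 89 + (-42) + (-7)
= 29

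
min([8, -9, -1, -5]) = -9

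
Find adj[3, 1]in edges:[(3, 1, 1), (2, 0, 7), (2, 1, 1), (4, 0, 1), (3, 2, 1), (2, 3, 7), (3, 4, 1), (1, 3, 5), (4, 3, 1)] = 1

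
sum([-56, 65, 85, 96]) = 190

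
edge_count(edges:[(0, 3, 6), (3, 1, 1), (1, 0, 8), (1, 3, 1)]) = 4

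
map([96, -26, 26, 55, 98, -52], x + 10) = [106, -16, 36, 65, 108, -42]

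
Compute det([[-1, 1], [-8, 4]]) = (-1)*(4) - (1)*(-8)
= 4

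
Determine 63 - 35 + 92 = 120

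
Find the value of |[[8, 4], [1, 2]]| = 12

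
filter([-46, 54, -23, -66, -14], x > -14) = [54]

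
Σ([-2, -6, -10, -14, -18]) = -50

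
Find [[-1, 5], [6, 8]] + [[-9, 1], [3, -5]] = [[-10, 6], [9, 3]]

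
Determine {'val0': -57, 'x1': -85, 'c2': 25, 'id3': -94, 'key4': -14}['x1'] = -85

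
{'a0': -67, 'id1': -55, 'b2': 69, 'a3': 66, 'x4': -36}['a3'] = 66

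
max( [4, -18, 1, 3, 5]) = 5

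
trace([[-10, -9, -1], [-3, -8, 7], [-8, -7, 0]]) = -18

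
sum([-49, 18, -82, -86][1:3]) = -64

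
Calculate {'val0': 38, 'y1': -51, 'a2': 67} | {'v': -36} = {'val0': 38, 'y1': -51, 'a2': 67, 'v': -36}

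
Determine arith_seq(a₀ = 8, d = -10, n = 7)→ [8, -2, -12, -22, -32, -42, -52]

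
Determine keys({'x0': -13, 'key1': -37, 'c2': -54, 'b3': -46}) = ['x0', 'key1', 'c2', 'b3']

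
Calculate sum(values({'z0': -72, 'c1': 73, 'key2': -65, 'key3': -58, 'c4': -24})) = (-72) + 73 + (-65) + (-58) + (-24)
= -146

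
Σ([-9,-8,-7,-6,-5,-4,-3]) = -42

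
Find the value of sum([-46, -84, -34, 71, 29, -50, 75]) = -39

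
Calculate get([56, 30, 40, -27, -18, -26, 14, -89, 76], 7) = -89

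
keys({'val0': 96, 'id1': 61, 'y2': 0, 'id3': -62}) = ['val0', 'id1', 'y2', 'id3']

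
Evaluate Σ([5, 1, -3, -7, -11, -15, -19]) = -49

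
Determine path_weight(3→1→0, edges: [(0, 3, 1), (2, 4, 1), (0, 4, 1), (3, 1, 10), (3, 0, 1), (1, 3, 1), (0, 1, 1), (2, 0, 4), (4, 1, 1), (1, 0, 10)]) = w(3→1)=10 + w(1→0)=10
= 20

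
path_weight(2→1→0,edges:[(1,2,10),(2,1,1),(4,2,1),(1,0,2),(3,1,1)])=3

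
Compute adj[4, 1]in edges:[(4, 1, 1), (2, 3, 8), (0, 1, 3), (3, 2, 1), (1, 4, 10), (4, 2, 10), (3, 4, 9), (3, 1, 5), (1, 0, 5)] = 1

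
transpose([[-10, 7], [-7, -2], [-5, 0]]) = [[-10, -7, -5], [7, -2, 0]]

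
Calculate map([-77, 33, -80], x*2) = -77*2=-154, 33*2=66, -80*2=-160
= [-154, 66, -160]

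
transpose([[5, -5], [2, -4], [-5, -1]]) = [[5, 2, -5], [-5, -4, -1]]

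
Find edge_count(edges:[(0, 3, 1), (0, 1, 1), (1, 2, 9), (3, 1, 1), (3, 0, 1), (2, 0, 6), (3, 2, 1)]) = 7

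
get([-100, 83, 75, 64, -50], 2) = 75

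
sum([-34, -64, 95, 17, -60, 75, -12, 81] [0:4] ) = 14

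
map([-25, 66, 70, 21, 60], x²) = [625, 4356, 4900, 441, 3600]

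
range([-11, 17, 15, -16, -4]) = 33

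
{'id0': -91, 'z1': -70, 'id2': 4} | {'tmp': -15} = {'id0': -91, 'z1': -70, 'id2': 4, 'tmp': -15}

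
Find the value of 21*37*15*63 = 734265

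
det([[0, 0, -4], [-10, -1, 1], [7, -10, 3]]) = -428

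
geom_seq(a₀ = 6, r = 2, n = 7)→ a_0 = 6*2^0 = 6
a_1 = 6*2^1 = 12
a_2 = 6*2^2 = 24
...
= [6, 12, 24, 48, 96, 192, 384]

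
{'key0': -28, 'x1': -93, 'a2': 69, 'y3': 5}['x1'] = -93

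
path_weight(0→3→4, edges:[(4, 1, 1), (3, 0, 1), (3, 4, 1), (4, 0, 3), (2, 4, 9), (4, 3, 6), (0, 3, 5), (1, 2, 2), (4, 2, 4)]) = 6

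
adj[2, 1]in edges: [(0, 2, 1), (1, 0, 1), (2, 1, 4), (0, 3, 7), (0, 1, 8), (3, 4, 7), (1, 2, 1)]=4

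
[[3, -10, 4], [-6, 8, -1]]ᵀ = [[3, -6], [-10, 8], [4, -1]]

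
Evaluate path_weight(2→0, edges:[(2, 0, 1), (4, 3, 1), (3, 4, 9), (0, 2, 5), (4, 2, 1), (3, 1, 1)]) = 1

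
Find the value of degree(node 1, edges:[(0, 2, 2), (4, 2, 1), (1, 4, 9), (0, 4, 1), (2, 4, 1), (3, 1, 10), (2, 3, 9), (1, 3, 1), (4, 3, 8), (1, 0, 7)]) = 4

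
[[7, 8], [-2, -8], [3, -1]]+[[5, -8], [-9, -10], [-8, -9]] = [[12, 0], [-11, -18], [-5, -10]]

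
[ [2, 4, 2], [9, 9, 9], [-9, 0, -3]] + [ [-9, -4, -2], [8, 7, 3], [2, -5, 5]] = [[-7, 0, 0], [17, 16, 12], [-7, -5, 2]]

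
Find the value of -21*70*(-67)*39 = 3841110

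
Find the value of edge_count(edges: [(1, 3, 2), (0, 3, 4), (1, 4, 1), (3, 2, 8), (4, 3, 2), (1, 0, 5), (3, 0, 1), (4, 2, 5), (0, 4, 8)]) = 9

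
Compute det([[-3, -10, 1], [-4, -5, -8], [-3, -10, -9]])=250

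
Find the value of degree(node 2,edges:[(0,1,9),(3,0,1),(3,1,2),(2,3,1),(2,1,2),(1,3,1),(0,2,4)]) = incident: (2,3), (2,1), (0,2)
= 3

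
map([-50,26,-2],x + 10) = -50+10=-40, 26+10=36, -2+10=8
= [-40, 36, 8]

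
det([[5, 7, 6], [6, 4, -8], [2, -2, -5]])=-202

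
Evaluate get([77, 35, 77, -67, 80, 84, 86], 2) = 77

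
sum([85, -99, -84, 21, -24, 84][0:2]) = -14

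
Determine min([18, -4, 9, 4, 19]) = -4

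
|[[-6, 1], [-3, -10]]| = (-6)*(-10) - (1)*(-3)
= 63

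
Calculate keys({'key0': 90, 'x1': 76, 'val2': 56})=['key0', 'x1', 'val2']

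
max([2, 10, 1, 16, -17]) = 16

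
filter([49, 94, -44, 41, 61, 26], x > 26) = keep x where x > 26: 49✓, 94✓, -44✗, 41✓, 61✓, 26✗
= [49, 94, 41, 61]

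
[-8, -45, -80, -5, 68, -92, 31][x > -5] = keep x where x > -5: -8✗, -45✗, -80✗, -5✗, 68✓, -92✗, 31✓
= [68, 31]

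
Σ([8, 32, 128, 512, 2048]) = 8 + 32 + 128 + 512 + 2048
= 2728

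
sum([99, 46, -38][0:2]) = 145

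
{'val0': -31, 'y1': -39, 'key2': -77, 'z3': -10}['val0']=-31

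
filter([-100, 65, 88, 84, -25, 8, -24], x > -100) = keep x where x > -100: -100✗, 65✓, 88✓, 84✓, -25✓, 8✓, -24✓
= [65, 88, 84, -25, 8, -24]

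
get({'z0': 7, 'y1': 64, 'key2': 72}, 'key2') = 72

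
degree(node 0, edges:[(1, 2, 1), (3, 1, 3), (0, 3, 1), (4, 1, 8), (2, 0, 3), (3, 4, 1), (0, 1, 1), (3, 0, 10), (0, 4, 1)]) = 5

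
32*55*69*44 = 5343360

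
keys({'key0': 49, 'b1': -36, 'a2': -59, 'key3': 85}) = ['key0', 'b1', 'a2', 'key3']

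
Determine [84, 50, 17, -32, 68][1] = 50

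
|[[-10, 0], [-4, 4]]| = (-10)*(4) - (0)*(-4)
= -40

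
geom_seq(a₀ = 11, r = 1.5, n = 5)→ [11.0, 16.5, 24.75, 37.125, 55.6875]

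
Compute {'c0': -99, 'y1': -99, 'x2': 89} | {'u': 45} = {'c0': -99, 'y1': -99, 'x2': 89, 'u': 45}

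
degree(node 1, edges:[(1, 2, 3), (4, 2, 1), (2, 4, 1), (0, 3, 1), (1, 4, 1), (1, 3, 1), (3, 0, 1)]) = incident: (1,2), (1,4), (1,3)
= 3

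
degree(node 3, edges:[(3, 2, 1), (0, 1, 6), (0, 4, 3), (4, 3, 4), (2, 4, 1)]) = incident: (3,2), (4,3)
= 2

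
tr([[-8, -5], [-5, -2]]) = diagonal: (-8) + (-2)
= -10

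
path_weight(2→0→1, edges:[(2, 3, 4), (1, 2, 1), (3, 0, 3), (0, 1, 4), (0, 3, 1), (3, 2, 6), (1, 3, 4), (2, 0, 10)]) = 14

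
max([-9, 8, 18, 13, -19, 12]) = 18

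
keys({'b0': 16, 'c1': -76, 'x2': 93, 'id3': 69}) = ['b0', 'c1', 'x2', 'id3']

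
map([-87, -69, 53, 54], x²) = (-87)²=7569, (-69)²=4761, (53)²=2809, (54)²=2916
= [7569, 4761, 2809, 2916]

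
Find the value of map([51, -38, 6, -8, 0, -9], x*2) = 51*2=102, -38*2=-76, 6*2=12, -8*2=-16, 0*2=0, -9*2=-18
= [102, -76, 12, -16, 0, -18]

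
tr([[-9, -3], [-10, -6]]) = diagonal: (-9) + (-6)
= -15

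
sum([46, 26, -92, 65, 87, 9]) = 46 + 26 + (-92) + 65 + 87 + 9
= 141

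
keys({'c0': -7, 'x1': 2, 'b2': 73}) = ['c0', 'x1', 'b2']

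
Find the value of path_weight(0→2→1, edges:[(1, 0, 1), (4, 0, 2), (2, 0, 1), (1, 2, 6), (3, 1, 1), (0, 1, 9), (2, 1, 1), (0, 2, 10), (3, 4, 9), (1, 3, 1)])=w(0→2)=10 + w(2→1)=1
= 11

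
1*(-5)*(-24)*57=6840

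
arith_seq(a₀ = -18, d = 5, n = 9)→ a_0 = -18 + 0*5 = -18
a_1 = -18 + 1*5 = -13
a_2 = -18 + 2*5 = -8
...
= [-18, -13, -8, -3, 2, 7, 12, 17, 22]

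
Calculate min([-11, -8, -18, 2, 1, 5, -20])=-20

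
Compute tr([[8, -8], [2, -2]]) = diagonal: 8 + (-2)
= 6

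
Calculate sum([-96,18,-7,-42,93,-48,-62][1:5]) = 62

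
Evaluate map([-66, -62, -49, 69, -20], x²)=(-66)²=4356, (-62)²=3844, (-49)²=2401, (69)²=4761, (-20)²=400
= [4356, 3844, 2401, 4761, 400]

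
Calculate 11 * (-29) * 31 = -9889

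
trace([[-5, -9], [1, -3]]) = diagonal: (-5) + (-3)
= -8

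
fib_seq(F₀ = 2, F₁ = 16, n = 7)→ [2, 16, 18, 34, 52, 86, 138]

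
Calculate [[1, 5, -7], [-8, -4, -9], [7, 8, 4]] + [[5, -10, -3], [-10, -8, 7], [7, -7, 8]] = [[6, -5, -10], [-18, -12, -2], [14, 1, 12]]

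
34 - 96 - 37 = -99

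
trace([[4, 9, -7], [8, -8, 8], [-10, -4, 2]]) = diagonal: 4 + (-8) + 2
= -2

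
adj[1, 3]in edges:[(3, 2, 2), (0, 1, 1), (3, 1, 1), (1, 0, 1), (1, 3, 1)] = 1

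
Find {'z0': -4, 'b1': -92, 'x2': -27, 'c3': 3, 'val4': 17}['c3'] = 3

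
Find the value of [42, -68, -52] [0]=42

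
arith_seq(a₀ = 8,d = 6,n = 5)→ a_0 = 8 + 0*6 = 8
a_1 = 8 + 1*6 = 14
a_2 = 8 + 2*6 = 20
...
= [8, 14, 20, 26, 32]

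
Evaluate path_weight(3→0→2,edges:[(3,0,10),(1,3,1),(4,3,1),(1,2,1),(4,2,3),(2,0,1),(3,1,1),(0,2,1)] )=11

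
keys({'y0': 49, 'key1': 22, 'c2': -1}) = ['y0', 'key1', 'c2']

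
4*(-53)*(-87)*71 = 1309524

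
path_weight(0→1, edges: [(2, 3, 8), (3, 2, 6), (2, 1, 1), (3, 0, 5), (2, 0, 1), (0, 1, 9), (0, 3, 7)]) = 9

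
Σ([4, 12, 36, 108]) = 160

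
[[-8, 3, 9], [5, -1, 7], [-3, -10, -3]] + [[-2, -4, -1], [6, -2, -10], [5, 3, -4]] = [[-10, -1, 8], [11, -3, -3], [2, -7, -7]]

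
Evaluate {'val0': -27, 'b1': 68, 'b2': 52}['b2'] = 52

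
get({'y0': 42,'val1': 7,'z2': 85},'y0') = 42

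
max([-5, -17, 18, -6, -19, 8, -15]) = 18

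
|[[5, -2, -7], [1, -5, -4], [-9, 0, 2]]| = 197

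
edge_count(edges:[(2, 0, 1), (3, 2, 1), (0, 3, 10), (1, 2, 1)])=4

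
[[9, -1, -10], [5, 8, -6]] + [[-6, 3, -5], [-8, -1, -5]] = [[3, 2, -15], [-3, 7, -11]]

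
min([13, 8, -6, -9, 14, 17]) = -9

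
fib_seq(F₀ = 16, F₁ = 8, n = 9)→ F_2 = F_1 + F_0 = 24
F_3 = F_2 + F_1 = 32
F_4 = F_3 + F_2 = 56
...
= [16, 8, 24, 32, 56, 88, 144, 232, 376]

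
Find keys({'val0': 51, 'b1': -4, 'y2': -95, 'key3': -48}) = ['val0', 'b1', 'y2', 'key3']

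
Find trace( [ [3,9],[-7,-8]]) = diagonal: 3 + (-8)
= -5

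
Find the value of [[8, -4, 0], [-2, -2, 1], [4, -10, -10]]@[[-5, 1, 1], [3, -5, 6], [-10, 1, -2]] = [[-52, 28, -16], [-6, 9, -16], [50, 44, -36]]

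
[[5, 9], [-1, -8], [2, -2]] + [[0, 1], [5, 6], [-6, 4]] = [[5, 10], [4, -2], [-4, 2]]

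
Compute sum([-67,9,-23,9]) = (-67) + 9 + (-23) + 9
= -72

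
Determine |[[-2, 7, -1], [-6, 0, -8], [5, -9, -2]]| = -274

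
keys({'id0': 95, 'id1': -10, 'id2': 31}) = ['id0', 'id1', 'id2']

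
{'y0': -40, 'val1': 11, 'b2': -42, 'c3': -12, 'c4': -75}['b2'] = -42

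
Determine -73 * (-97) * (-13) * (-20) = 1841060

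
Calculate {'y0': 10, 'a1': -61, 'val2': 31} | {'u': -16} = {'y0': 10, 'a1': -61, 'val2': 31, 'u': -16}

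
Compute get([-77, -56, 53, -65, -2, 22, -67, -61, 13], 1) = -56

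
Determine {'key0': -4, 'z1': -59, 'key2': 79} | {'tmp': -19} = {'key0': -4, 'z1': -59, 'key2': 79, 'tmp': -19}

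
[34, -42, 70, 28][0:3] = [34, -42, 70]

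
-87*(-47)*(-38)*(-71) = 11032122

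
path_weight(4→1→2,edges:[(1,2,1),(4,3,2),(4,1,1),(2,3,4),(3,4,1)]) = 2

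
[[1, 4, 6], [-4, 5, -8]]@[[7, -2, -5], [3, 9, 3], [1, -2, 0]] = C[0][0] = (1)*(7) + (4)*(3) + (6)*(1) = 25
C[0][1] = (1)*(-2) + (4)*(9) + (6)*(-2) = 22
C[0][2] = (1)*(-5) + (4)*(3) + (6)*(0) = 7
C[1][0] = (-4)*(7) + (5)*(3) + (-8)*(1) = -21
C[1][1] = (-4)*(-2) + (5)*(9) + (-8)*(-2) = 69
C[1][2] = (-4)*(-5) + (5)*(3) + (-8)*(0) = 35
= [[25, 22, 7], [-21, 69, 35]]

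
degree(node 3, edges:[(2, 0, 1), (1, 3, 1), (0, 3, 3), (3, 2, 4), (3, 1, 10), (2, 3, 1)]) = incident: (1,3), (0,3), (3,2), (3,1), (2,3)
= 5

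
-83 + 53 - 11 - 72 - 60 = -173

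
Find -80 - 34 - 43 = -157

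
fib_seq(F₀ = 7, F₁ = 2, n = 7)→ [7, 2, 9, 11, 20, 31, 51]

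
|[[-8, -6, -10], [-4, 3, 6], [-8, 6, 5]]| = (1)*(-8)*det([[3, 6], [6, 5]]) + (-1)*(-6)*det([[-4, 6], [-8, 5]]) + (1)*(-10)*det([[-4, 3], [-8, 6]])
= 168 + 168 + 0
= 336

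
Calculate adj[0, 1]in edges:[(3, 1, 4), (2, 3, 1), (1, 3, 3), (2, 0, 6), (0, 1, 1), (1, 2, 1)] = 1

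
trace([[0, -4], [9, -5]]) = diagonal: 0 + (-5)
= -5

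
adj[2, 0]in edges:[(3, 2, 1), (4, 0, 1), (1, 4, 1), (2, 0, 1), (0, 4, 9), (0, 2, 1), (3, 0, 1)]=1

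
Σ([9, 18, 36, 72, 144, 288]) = 9 + 18 + 36 + 72 + 144 + 288
= 567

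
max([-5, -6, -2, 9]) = 9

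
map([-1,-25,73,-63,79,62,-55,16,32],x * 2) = [-2, -50, 146, -126, 158, 124, -110, 32, 64]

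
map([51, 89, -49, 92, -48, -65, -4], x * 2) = 51*2=102, 89*2=178, -49*2=-98, 92*2=184, -48*2=-96, -65*2=-130, -4*2=-8
= [102, 178, -98, 184, -96, -130, -8]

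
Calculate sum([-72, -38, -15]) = (-72) + (-38) + (-15)
= -125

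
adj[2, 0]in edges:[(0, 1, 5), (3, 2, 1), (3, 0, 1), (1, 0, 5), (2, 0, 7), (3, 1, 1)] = 7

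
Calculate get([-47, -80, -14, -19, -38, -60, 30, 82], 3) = -19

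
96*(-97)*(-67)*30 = 18717120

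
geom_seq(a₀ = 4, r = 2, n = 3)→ a_0 = 4*2^0 = 4
a_1 = 4*2^1 = 8
a_2 = 4*2^2 = 16
= [4, 8, 16]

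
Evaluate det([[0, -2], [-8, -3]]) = -16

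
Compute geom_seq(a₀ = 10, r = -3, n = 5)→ [10, -30, 90, -270, 810]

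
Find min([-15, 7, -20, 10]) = -20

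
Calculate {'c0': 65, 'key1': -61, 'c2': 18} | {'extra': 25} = {'c0': 65, 'key1': -61, 'c2': 18, 'extra': 25}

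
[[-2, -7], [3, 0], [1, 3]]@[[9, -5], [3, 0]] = [[-39, 10], [27, -15], [18, -5]]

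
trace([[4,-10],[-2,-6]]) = diagonal: 4 + (-6)
= -2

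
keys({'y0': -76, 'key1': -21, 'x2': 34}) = ['y0', 'key1', 'x2']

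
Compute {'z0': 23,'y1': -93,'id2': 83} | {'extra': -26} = {'z0': 23, 'y1': -93, 'id2': 83, 'extra': -26}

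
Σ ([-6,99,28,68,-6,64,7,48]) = 302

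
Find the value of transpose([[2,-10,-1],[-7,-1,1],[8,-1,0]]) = [[2, -7, 8], [-10, -1, -1], [-1, 1, 0]]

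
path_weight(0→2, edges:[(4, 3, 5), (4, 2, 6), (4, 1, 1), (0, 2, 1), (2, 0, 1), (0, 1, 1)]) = w(0→2)=1
= 1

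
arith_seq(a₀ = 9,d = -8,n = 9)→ [9, 1, -7, -15, -23, -31, -39, -47, -55]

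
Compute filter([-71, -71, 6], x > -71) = keep x where x > -71: -71✗, -71✗, 6✓
= [6]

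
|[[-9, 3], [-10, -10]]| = 120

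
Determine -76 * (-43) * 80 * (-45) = -11764800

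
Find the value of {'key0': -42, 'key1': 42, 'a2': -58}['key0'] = -42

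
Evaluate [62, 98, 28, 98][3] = 98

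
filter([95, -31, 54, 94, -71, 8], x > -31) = keep x where x > -31: 95✓, -31✗, 54✓, 94✓, -71✗, 8✓
= [95, 54, 94, 8]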